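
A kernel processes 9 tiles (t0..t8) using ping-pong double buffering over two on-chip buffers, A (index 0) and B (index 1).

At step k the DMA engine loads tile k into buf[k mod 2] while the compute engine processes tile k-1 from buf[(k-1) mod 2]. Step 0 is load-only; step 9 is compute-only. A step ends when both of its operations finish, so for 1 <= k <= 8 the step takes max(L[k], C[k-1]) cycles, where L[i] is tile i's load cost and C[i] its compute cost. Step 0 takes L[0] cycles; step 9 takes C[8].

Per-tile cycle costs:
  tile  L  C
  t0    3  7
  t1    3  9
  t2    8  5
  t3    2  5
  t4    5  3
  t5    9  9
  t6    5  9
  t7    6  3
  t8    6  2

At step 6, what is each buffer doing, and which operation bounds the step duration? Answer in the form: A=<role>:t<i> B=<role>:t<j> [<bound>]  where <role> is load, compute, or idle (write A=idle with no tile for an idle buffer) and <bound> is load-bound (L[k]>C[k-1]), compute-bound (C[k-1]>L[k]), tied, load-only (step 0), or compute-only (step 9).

step 0: L[0]=3 → dur=3, Σ=3 | A=load:t0 B=idle [load-only]
step 1: L[1]=3 C[0]=7 → dur=7, Σ=10 | A=compute:t0 B=load:t1 [compute-bound]
step 2: L[2]=8 C[1]=9 → dur=9, Σ=19 | A=load:t2 B=compute:t1 [compute-bound]
step 3: L[3]=2 C[2]=5 → dur=5, Σ=24 | A=compute:t2 B=load:t3 [compute-bound]
step 4: L[4]=5 C[3]=5 → dur=5, Σ=29 | A=load:t4 B=compute:t3 [tied]
step 5: L[5]=9 C[4]=3 → dur=9, Σ=38 | A=compute:t4 B=load:t5 [load-bound]
step 6: L[6]=5 C[5]=9 → dur=9, Σ=47 | A=load:t6 B=compute:t5 [compute-bound]
step 7: L[7]=6 C[6]=9 → dur=9, Σ=56 | A=compute:t6 B=load:t7 [compute-bound]
step 8: L[8]=6 C[7]=3 → dur=6, Σ=62 | A=load:t8 B=compute:t7 [load-bound]
step 9: C[8]=2 → dur=2, Σ=64 | A=compute:t8 B=idle [compute-only]

step 6: A=load:t6 B=compute:t5 [compute-bound]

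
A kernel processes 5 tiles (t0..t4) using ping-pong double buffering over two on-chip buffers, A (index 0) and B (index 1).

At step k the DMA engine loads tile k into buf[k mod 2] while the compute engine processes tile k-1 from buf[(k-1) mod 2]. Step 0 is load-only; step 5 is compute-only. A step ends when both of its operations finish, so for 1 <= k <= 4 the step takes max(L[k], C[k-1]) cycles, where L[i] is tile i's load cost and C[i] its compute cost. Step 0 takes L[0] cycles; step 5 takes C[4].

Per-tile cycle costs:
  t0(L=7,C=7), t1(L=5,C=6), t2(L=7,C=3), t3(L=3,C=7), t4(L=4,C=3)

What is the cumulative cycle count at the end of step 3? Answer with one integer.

end_cycle[3] = 24

k=0 load=t0/7c comp=- wait=7 total=7
k=1 load=t1/5c comp=t0/7c wait=7 total=14
k=2 load=t2/7c comp=t1/6c wait=7 total=21
k=3 load=t3/3c comp=t2/3c wait=3 total=24
k=4 load=t4/4c comp=t3/7c wait=7 total=31
k=5 load=- comp=t4/3c wait=3 total=34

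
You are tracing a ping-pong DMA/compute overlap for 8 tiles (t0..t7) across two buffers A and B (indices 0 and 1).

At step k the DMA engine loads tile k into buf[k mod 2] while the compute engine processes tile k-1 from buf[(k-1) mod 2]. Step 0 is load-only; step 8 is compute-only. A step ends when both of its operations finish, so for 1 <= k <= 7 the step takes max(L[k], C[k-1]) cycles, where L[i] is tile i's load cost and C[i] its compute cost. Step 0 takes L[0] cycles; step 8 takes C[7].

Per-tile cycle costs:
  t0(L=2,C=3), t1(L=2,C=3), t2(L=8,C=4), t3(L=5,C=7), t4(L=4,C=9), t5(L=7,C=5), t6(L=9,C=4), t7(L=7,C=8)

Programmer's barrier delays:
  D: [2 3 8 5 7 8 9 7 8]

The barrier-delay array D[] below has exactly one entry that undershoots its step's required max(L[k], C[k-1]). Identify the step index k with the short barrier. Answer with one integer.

hazard at step 5

step 0: need L[0]=2 = 2; D[0]=2 ok
step 1: need max(L[1]=2,C[0]=3) = 3; D[1]=3 ok
step 2: need max(L[2]=8,C[1]=3) = 8; D[2]=8 ok
step 3: need max(L[3]=5,C[2]=4) = 5; D[3]=5 ok
step 4: need max(L[4]=4,C[3]=7) = 7; D[4]=7 ok
step 5: need max(L[5]=7,C[4]=9) = 9; D[5]=8 SHORT
step 6: need max(L[6]=9,C[5]=5) = 9; D[6]=9 ok
step 7: need max(L[7]=7,C[6]=4) = 7; D[7]=7 ok
step 8: need C[7]=8 = 8; D[8]=8 ok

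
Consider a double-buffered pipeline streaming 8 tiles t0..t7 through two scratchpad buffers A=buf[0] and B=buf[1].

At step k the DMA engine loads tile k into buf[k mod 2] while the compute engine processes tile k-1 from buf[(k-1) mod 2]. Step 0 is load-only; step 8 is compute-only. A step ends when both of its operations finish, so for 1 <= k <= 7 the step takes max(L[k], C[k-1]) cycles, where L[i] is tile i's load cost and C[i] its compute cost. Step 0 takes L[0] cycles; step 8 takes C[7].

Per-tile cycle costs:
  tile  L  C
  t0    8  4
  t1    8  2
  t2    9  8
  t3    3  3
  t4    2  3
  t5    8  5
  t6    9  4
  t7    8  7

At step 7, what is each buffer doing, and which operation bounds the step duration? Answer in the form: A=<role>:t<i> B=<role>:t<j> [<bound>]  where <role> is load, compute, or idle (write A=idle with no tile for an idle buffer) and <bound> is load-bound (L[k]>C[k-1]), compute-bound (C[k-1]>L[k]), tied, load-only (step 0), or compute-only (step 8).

step 7: A=compute:t6 B=load:t7 [load-bound]

step 0: L[0]=8 → dur=8, Σ=8 | A=load:t0 B=idle [load-only]
step 1: L[1]=8 C[0]=4 → dur=8, Σ=16 | A=compute:t0 B=load:t1 [load-bound]
step 2: L[2]=9 C[1]=2 → dur=9, Σ=25 | A=load:t2 B=compute:t1 [load-bound]
step 3: L[3]=3 C[2]=8 → dur=8, Σ=33 | A=compute:t2 B=load:t3 [compute-bound]
step 4: L[4]=2 C[3]=3 → dur=3, Σ=36 | A=load:t4 B=compute:t3 [compute-bound]
step 5: L[5]=8 C[4]=3 → dur=8, Σ=44 | A=compute:t4 B=load:t5 [load-bound]
step 6: L[6]=9 C[5]=5 → dur=9, Σ=53 | A=load:t6 B=compute:t5 [load-bound]
step 7: L[7]=8 C[6]=4 → dur=8, Σ=61 | A=compute:t6 B=load:t7 [load-bound]
step 8: C[7]=7 → dur=7, Σ=68 | A=idle B=compute:t7 [compute-only]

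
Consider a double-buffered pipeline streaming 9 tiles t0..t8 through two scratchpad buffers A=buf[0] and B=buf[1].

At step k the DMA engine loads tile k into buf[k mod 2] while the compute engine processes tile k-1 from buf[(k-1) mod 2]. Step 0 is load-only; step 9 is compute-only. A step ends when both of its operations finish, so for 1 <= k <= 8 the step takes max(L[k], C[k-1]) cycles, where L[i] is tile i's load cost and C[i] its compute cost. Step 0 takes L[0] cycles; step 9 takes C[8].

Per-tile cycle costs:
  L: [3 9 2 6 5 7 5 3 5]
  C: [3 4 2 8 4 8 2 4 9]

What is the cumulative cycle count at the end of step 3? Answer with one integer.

step 0: L[0]=3 → dur=3, Σ=3 | A=load:t0 B=idle [load-only]
step 1: L[1]=9 C[0]=3 → dur=9, Σ=12 | A=compute:t0 B=load:t1 [load-bound]
step 2: L[2]=2 C[1]=4 → dur=4, Σ=16 | A=load:t2 B=compute:t1 [compute-bound]
step 3: L[3]=6 C[2]=2 → dur=6, Σ=22 | A=compute:t2 B=load:t3 [load-bound]
step 4: L[4]=5 C[3]=8 → dur=8, Σ=30 | A=load:t4 B=compute:t3 [compute-bound]
step 5: L[5]=7 C[4]=4 → dur=7, Σ=37 | A=compute:t4 B=load:t5 [load-bound]
step 6: L[6]=5 C[5]=8 → dur=8, Σ=45 | A=load:t6 B=compute:t5 [compute-bound]
step 7: L[7]=3 C[6]=2 → dur=3, Σ=48 | A=compute:t6 B=load:t7 [load-bound]
step 8: L[8]=5 C[7]=4 → dur=5, Σ=53 | A=load:t8 B=compute:t7 [load-bound]
step 9: C[8]=9 → dur=9, Σ=62 | A=compute:t8 B=idle [compute-only]

end_cycle[3] = 22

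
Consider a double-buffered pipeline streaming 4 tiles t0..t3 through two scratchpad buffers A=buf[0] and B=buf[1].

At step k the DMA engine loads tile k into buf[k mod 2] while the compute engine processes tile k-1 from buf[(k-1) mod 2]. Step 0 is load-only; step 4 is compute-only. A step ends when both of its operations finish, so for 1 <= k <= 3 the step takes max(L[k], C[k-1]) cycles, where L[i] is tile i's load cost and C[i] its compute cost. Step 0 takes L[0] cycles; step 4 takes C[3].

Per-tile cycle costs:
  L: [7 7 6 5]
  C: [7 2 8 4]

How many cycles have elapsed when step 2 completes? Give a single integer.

[0] DMA t0→A (7c) ∥ CU idle ⇒ 7c, clock 7
[1] DMA t1→B (7c) ∥ CU A:t0 (7c) ⇒ 7c, clock 14
[2] DMA t2→A (6c) ∥ CU B:t1 (2c) ⇒ 6c, clock 20
[3] DMA t3→B (5c) ∥ CU A:t2 (8c) ⇒ 8c, clock 28
[4] DMA idle ∥ CU B:t3 (4c) ⇒ 4c, clock 32

end_cycle[2] = 20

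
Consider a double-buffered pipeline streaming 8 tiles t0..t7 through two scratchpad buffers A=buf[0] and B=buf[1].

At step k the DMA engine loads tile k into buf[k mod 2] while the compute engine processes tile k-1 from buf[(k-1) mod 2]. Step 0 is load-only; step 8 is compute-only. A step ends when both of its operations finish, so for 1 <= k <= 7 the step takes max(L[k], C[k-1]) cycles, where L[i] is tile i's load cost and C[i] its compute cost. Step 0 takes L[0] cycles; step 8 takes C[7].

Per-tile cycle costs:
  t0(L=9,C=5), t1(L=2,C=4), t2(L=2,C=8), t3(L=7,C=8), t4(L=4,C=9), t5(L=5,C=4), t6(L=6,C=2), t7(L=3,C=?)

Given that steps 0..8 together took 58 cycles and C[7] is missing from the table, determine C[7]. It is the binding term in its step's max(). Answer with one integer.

step 0: dur = L[0]=9 = 9
step 1: dur = max(L[1]=2, C[0]=5) = 5
step 2: dur = max(L[2]=2, C[1]=4) = 4
step 3: dur = max(L[3]=7, C[2]=8) = 8
step 4: dur = max(L[4]=4, C[3]=8) = 8
step 5: dur = max(L[5]=5, C[4]=9) = 9
step 6: dur = max(L[6]=6, C[5]=4) = 6
step 7: dur = max(L[7]=3, C[6]=2) = 3
step 8: dur = C[7]=? = C[7]  (unknown; binding)
sum of known step durations = 52
dur[8] = total - known = 58 - 52 = 6
C[7] is the binding max in step 8, so C[7] = dur[8] = 6

C[7] = 6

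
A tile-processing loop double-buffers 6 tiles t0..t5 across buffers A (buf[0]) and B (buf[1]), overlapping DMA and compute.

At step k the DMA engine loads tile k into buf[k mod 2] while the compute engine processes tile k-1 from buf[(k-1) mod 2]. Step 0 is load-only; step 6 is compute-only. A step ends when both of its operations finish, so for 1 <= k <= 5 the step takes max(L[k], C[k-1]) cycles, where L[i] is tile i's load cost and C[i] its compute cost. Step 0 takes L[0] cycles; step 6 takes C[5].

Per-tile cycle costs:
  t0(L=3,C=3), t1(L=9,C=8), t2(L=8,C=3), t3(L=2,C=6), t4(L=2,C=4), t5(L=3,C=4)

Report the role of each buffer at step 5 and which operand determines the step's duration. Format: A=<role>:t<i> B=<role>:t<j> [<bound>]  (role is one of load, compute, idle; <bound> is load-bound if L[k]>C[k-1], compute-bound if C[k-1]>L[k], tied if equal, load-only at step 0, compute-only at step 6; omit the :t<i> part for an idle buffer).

step 0: L[0]=3 → dur=3, Σ=3 | A=load:t0 B=idle [load-only]
step 1: L[1]=9 C[0]=3 → dur=9, Σ=12 | A=compute:t0 B=load:t1 [load-bound]
step 2: L[2]=8 C[1]=8 → dur=8, Σ=20 | A=load:t2 B=compute:t1 [tied]
step 3: L[3]=2 C[2]=3 → dur=3, Σ=23 | A=compute:t2 B=load:t3 [compute-bound]
step 4: L[4]=2 C[3]=6 → dur=6, Σ=29 | A=load:t4 B=compute:t3 [compute-bound]
step 5: L[5]=3 C[4]=4 → dur=4, Σ=33 | A=compute:t4 B=load:t5 [compute-bound]
step 6: C[5]=4 → dur=4, Σ=37 | A=idle B=compute:t5 [compute-only]

step 5: A=compute:t4 B=load:t5 [compute-bound]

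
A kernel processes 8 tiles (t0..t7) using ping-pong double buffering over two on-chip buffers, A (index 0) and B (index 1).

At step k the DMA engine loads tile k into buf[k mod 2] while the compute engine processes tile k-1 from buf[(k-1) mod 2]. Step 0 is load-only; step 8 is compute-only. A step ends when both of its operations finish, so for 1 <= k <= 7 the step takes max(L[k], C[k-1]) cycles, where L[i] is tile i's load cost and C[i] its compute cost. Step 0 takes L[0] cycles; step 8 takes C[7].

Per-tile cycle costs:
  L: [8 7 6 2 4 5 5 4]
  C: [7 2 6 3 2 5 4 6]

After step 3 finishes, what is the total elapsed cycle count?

[0] DMA t0→A (8c) ∥ CU idle ⇒ 8c, clock 8
[1] DMA t1→B (7c) ∥ CU A:t0 (7c) ⇒ 7c, clock 15
[2] DMA t2→A (6c) ∥ CU B:t1 (2c) ⇒ 6c, clock 21
[3] DMA t3→B (2c) ∥ CU A:t2 (6c) ⇒ 6c, clock 27
[4] DMA t4→A (4c) ∥ CU B:t3 (3c) ⇒ 4c, clock 31
[5] DMA t5→B (5c) ∥ CU A:t4 (2c) ⇒ 5c, clock 36
[6] DMA t6→A (5c) ∥ CU B:t5 (5c) ⇒ 5c, clock 41
[7] DMA t7→B (4c) ∥ CU A:t6 (4c) ⇒ 4c, clock 45
[8] DMA idle ∥ CU B:t7 (6c) ⇒ 6c, clock 51

end_cycle[3] = 27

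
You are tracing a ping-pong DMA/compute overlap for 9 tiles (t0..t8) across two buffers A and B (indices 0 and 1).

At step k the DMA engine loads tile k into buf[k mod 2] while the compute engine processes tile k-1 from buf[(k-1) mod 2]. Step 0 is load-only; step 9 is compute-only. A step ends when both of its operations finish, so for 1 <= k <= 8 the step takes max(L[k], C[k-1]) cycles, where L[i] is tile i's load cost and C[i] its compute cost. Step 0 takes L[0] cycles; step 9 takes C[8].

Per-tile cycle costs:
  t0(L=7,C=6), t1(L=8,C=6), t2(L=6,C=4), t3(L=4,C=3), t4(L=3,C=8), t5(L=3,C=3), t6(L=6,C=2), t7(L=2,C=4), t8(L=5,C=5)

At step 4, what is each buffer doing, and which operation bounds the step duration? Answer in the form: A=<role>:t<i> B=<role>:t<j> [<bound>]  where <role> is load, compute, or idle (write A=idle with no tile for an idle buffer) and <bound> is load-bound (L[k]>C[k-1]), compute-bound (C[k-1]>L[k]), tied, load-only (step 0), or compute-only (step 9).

step 4: A=load:t4 B=compute:t3 [tied]

step 0: L[0]=7 → dur=7, Σ=7 | A=load:t0 B=idle [load-only]
step 1: L[1]=8 C[0]=6 → dur=8, Σ=15 | A=compute:t0 B=load:t1 [load-bound]
step 2: L[2]=6 C[1]=6 → dur=6, Σ=21 | A=load:t2 B=compute:t1 [tied]
step 3: L[3]=4 C[2]=4 → dur=4, Σ=25 | A=compute:t2 B=load:t3 [tied]
step 4: L[4]=3 C[3]=3 → dur=3, Σ=28 | A=load:t4 B=compute:t3 [tied]
step 5: L[5]=3 C[4]=8 → dur=8, Σ=36 | A=compute:t4 B=load:t5 [compute-bound]
step 6: L[6]=6 C[5]=3 → dur=6, Σ=42 | A=load:t6 B=compute:t5 [load-bound]
step 7: L[7]=2 C[6]=2 → dur=2, Σ=44 | A=compute:t6 B=load:t7 [tied]
step 8: L[8]=5 C[7]=4 → dur=5, Σ=49 | A=load:t8 B=compute:t7 [load-bound]
step 9: C[8]=5 → dur=5, Σ=54 | A=compute:t8 B=idle [compute-only]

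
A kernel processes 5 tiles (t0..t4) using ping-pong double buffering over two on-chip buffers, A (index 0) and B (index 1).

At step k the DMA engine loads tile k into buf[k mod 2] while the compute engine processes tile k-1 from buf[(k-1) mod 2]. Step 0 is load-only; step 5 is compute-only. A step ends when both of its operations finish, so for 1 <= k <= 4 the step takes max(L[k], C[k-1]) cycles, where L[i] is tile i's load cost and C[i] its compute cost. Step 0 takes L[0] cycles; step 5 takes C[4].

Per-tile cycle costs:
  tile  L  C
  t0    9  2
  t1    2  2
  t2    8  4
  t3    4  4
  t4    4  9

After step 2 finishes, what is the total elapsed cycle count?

k=0 load=t0/9c comp=- wait=9 total=9
k=1 load=t1/2c comp=t0/2c wait=2 total=11
k=2 load=t2/8c comp=t1/2c wait=8 total=19
k=3 load=t3/4c comp=t2/4c wait=4 total=23
k=4 load=t4/4c comp=t3/4c wait=4 total=27
k=5 load=- comp=t4/9c wait=9 total=36

end_cycle[2] = 19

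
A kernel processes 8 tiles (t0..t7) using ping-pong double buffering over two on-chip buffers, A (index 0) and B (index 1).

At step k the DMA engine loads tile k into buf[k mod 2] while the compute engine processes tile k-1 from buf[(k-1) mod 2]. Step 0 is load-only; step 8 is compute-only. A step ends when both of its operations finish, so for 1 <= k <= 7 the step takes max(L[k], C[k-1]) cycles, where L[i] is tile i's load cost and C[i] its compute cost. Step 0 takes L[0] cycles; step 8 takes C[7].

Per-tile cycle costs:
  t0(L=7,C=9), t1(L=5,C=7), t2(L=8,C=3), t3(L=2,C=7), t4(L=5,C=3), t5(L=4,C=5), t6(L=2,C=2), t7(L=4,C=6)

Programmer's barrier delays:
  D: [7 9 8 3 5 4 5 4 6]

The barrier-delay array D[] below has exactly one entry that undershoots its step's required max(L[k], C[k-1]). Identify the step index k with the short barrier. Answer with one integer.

step 0: need L[0]=7 = 7; D[0]=7 ok
step 1: need max(L[1]=5,C[0]=9) = 9; D[1]=9 ok
step 2: need max(L[2]=8,C[1]=7) = 8; D[2]=8 ok
step 3: need max(L[3]=2,C[2]=3) = 3; D[3]=3 ok
step 4: need max(L[4]=5,C[3]=7) = 7; D[4]=5 SHORT
step 5: need max(L[5]=4,C[4]=3) = 4; D[5]=4 ok
step 6: need max(L[6]=2,C[5]=5) = 5; D[6]=5 ok
step 7: need max(L[7]=4,C[6]=2) = 4; D[7]=4 ok
step 8: need C[7]=6 = 6; D[8]=6 ok

hazard at step 4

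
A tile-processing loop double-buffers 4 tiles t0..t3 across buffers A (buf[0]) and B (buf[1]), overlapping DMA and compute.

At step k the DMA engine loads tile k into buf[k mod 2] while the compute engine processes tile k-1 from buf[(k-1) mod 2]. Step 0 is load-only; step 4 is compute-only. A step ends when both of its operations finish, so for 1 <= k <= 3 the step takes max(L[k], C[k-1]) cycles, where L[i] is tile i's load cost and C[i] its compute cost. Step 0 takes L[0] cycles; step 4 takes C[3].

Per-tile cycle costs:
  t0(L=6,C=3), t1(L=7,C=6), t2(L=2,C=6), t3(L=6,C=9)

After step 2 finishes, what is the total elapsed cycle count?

step 0: L[0]=6 → dur=6, Σ=6 | A=load:t0 B=idle [load-only]
step 1: L[1]=7 C[0]=3 → dur=7, Σ=13 | A=compute:t0 B=load:t1 [load-bound]
step 2: L[2]=2 C[1]=6 → dur=6, Σ=19 | A=load:t2 B=compute:t1 [compute-bound]
step 3: L[3]=6 C[2]=6 → dur=6, Σ=25 | A=compute:t2 B=load:t3 [tied]
step 4: C[3]=9 → dur=9, Σ=34 | A=idle B=compute:t3 [compute-only]

end_cycle[2] = 19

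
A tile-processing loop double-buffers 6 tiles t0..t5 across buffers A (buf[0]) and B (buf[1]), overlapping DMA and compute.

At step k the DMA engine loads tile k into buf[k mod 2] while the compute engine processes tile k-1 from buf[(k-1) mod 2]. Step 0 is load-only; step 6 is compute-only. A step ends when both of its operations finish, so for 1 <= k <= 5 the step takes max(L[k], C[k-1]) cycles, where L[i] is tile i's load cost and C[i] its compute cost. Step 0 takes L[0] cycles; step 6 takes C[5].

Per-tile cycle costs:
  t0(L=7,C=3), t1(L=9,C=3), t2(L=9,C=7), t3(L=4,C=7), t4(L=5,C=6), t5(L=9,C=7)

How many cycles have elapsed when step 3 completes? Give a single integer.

k=0 load=t0/7c comp=- wait=7 total=7
k=1 load=t1/9c comp=t0/3c wait=9 total=16
k=2 load=t2/9c comp=t1/3c wait=9 total=25
k=3 load=t3/4c comp=t2/7c wait=7 total=32
k=4 load=t4/5c comp=t3/7c wait=7 total=39
k=5 load=t5/9c comp=t4/6c wait=9 total=48
k=6 load=- comp=t5/7c wait=7 total=55

end_cycle[3] = 32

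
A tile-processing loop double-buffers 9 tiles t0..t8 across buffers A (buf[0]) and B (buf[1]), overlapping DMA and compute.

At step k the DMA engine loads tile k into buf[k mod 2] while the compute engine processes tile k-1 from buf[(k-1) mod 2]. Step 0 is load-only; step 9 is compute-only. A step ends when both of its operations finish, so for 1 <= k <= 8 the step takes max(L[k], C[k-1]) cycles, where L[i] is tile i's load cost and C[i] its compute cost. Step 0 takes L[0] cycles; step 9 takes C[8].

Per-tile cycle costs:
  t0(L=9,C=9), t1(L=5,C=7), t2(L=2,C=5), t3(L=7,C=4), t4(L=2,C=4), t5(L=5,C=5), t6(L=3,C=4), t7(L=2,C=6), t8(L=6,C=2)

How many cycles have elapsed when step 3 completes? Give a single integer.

end_cycle[3] = 32

k=0 load=t0/9c comp=- wait=9 total=9
k=1 load=t1/5c comp=t0/9c wait=9 total=18
k=2 load=t2/2c comp=t1/7c wait=7 total=25
k=3 load=t3/7c comp=t2/5c wait=7 total=32
k=4 load=t4/2c comp=t3/4c wait=4 total=36
k=5 load=t5/5c comp=t4/4c wait=5 total=41
k=6 load=t6/3c comp=t5/5c wait=5 total=46
k=7 load=t7/2c comp=t6/4c wait=4 total=50
k=8 load=t8/6c comp=t7/6c wait=6 total=56
k=9 load=- comp=t8/2c wait=2 total=58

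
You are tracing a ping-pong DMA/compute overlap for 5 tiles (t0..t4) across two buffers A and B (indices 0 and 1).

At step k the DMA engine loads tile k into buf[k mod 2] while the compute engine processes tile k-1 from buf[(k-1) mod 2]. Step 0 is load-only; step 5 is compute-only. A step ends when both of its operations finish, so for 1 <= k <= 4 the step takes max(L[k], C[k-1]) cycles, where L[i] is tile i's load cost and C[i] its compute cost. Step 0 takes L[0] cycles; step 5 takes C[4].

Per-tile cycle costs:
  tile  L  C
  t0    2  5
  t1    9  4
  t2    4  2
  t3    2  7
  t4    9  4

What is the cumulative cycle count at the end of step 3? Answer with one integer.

end_cycle[3] = 17

  0. 2=2c; end=2; A:t0 B:-
  1. max(9,5)=9c; end=11; A:t0 B:t1
  2. max(4,4)=4c; end=15; A:t2 B:t1
  3. max(2,2)=2c; end=17; A:t2 B:t3
  4. max(9,7)=9c; end=26; A:t4 B:t3
  5. 4=4c; end=30; A:t4 B:t3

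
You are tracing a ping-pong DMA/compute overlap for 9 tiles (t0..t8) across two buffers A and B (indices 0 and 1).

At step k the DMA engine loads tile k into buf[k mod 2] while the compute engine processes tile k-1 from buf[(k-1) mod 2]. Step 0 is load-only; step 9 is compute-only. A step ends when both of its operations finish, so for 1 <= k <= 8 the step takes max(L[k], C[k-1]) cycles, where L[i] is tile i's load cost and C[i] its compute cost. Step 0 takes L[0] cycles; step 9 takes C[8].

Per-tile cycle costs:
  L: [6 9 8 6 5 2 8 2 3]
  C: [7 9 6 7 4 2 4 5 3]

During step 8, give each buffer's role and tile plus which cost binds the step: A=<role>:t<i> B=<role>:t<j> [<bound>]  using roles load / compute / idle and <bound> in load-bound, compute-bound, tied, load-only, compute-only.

step 8: A=load:t8 B=compute:t7 [compute-bound]

[0] DMA t0→A (6c) ∥ CU idle ⇒ 6c, clock 6
[1] DMA t1→B (9c) ∥ CU A:t0 (7c) ⇒ 9c, clock 15
[2] DMA t2→A (8c) ∥ CU B:t1 (9c) ⇒ 9c, clock 24
[3] DMA t3→B (6c) ∥ CU A:t2 (6c) ⇒ 6c, clock 30
[4] DMA t4→A (5c) ∥ CU B:t3 (7c) ⇒ 7c, clock 37
[5] DMA t5→B (2c) ∥ CU A:t4 (4c) ⇒ 4c, clock 41
[6] DMA t6→A (8c) ∥ CU B:t5 (2c) ⇒ 8c, clock 49
[7] DMA t7→B (2c) ∥ CU A:t6 (4c) ⇒ 4c, clock 53
[8] DMA t8→A (3c) ∥ CU B:t7 (5c) ⇒ 5c, clock 58
[9] DMA idle ∥ CU A:t8 (3c) ⇒ 3c, clock 61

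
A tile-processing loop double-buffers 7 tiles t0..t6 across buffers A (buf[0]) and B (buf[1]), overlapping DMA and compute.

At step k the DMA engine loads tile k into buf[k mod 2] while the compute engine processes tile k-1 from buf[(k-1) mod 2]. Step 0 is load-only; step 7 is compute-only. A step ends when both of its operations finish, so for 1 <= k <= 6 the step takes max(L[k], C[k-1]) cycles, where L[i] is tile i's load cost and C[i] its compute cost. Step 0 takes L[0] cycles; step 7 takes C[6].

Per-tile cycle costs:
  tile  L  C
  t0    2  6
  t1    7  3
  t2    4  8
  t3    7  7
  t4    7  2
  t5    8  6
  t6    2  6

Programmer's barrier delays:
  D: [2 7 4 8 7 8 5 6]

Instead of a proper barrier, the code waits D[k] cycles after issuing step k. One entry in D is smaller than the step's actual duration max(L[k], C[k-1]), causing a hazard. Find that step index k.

hazard at step 6

[0] required=L[0]=2=2 vs D=2 ok
[1] required=max(L[1]=7,C[0]=6)=7 vs D=7 ok
[2] required=max(L[2]=4,C[1]=3)=4 vs D=4 ok
[3] required=max(L[3]=7,C[2]=8)=8 vs D=8 ok
[4] required=max(L[4]=7,C[3]=7)=7 vs D=7 ok
[5] required=max(L[5]=8,C[4]=2)=8 vs D=8 ok
[6] required=max(L[6]=2,C[5]=6)=6 vs D=5 SHORT
[7] required=C[6]=6=6 vs D=6 ok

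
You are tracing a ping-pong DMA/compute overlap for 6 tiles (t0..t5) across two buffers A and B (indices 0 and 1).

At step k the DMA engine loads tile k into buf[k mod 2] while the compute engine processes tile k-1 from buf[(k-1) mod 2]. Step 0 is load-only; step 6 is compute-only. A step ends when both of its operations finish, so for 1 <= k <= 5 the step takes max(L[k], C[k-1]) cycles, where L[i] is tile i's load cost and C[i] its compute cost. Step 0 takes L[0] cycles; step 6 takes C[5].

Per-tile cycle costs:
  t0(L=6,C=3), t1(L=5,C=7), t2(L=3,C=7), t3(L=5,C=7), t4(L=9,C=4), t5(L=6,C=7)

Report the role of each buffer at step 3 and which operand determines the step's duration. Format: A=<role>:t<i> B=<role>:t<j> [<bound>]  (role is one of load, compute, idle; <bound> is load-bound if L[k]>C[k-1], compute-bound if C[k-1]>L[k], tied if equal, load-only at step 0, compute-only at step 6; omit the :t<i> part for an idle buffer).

step 0: L[0]=6 → dur=6, Σ=6 | A=load:t0 B=idle [load-only]
step 1: L[1]=5 C[0]=3 → dur=5, Σ=11 | A=compute:t0 B=load:t1 [load-bound]
step 2: L[2]=3 C[1]=7 → dur=7, Σ=18 | A=load:t2 B=compute:t1 [compute-bound]
step 3: L[3]=5 C[2]=7 → dur=7, Σ=25 | A=compute:t2 B=load:t3 [compute-bound]
step 4: L[4]=9 C[3]=7 → dur=9, Σ=34 | A=load:t4 B=compute:t3 [load-bound]
step 5: L[5]=6 C[4]=4 → dur=6, Σ=40 | A=compute:t4 B=load:t5 [load-bound]
step 6: C[5]=7 → dur=7, Σ=47 | A=idle B=compute:t5 [compute-only]

step 3: A=compute:t2 B=load:t3 [compute-bound]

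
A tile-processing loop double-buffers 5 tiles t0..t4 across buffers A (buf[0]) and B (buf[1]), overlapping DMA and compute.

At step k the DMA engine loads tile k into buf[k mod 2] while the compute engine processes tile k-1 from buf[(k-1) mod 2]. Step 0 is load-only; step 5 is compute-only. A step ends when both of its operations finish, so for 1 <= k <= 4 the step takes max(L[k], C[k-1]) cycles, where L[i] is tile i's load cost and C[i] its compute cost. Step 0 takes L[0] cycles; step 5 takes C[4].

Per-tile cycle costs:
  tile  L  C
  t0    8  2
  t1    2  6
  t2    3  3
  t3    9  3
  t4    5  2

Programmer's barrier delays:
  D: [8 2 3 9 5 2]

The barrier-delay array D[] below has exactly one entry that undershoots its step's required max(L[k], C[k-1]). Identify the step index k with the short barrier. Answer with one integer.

hazard at step 2

step 0: need L[0]=8 = 8; D[0]=8 ok
step 1: need max(L[1]=2,C[0]=2) = 2; D[1]=2 ok
step 2: need max(L[2]=3,C[1]=6) = 6; D[2]=3 SHORT
step 3: need max(L[3]=9,C[2]=3) = 9; D[3]=9 ok
step 4: need max(L[4]=5,C[3]=3) = 5; D[4]=5 ok
step 5: need C[4]=2 = 2; D[5]=2 ok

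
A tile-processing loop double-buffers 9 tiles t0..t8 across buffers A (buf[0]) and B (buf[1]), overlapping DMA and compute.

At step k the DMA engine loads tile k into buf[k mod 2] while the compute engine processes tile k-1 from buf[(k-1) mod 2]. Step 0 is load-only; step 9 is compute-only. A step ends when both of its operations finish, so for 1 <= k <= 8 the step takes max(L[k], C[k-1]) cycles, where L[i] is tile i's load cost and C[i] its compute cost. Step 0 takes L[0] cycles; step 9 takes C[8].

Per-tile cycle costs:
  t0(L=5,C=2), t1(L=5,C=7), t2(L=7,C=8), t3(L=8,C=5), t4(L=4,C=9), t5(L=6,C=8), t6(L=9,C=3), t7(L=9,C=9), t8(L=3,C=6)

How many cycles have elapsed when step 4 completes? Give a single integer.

end_cycle[4] = 30

[0] DMA t0→A (5c) ∥ CU idle ⇒ 5c, clock 5
[1] DMA t1→B (5c) ∥ CU A:t0 (2c) ⇒ 5c, clock 10
[2] DMA t2→A (7c) ∥ CU B:t1 (7c) ⇒ 7c, clock 17
[3] DMA t3→B (8c) ∥ CU A:t2 (8c) ⇒ 8c, clock 25
[4] DMA t4→A (4c) ∥ CU B:t3 (5c) ⇒ 5c, clock 30
[5] DMA t5→B (6c) ∥ CU A:t4 (9c) ⇒ 9c, clock 39
[6] DMA t6→A (9c) ∥ CU B:t5 (8c) ⇒ 9c, clock 48
[7] DMA t7→B (9c) ∥ CU A:t6 (3c) ⇒ 9c, clock 57
[8] DMA t8→A (3c) ∥ CU B:t7 (9c) ⇒ 9c, clock 66
[9] DMA idle ∥ CU A:t8 (6c) ⇒ 6c, clock 72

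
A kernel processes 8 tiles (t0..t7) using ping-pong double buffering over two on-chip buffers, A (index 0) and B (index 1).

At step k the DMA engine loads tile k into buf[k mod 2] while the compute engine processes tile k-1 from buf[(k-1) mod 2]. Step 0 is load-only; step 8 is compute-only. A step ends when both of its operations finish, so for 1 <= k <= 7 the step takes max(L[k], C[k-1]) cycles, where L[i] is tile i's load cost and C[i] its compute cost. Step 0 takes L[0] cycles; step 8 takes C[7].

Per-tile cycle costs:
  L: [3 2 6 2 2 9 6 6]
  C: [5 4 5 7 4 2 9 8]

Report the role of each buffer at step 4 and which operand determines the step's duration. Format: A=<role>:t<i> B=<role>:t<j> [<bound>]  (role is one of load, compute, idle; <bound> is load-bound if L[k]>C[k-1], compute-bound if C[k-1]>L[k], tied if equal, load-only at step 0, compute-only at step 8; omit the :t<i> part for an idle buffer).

step 4: A=load:t4 B=compute:t3 [compute-bound]

step 0: L[0]=3 → dur=3, Σ=3 | A=load:t0 B=idle [load-only]
step 1: L[1]=2 C[0]=5 → dur=5, Σ=8 | A=compute:t0 B=load:t1 [compute-bound]
step 2: L[2]=6 C[1]=4 → dur=6, Σ=14 | A=load:t2 B=compute:t1 [load-bound]
step 3: L[3]=2 C[2]=5 → dur=5, Σ=19 | A=compute:t2 B=load:t3 [compute-bound]
step 4: L[4]=2 C[3]=7 → dur=7, Σ=26 | A=load:t4 B=compute:t3 [compute-bound]
step 5: L[5]=9 C[4]=4 → dur=9, Σ=35 | A=compute:t4 B=load:t5 [load-bound]
step 6: L[6]=6 C[5]=2 → dur=6, Σ=41 | A=load:t6 B=compute:t5 [load-bound]
step 7: L[7]=6 C[6]=9 → dur=9, Σ=50 | A=compute:t6 B=load:t7 [compute-bound]
step 8: C[7]=8 → dur=8, Σ=58 | A=idle B=compute:t7 [compute-only]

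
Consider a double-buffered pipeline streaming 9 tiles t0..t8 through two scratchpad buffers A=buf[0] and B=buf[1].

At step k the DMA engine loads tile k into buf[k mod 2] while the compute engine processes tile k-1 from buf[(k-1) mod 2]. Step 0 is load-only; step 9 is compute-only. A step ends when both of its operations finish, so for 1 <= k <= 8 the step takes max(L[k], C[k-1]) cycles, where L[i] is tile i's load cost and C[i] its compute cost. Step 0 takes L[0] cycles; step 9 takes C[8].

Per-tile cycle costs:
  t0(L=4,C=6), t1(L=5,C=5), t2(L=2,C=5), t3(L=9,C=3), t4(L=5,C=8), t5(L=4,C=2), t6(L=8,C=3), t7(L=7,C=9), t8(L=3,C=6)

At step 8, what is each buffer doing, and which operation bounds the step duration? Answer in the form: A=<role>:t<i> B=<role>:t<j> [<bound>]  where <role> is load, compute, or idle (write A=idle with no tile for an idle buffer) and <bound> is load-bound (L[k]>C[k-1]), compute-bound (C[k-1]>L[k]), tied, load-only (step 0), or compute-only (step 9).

step 8: A=load:t8 B=compute:t7 [compute-bound]

[0] DMA t0→A (4c) ∥ CU idle ⇒ 4c, clock 4
[1] DMA t1→B (5c) ∥ CU A:t0 (6c) ⇒ 6c, clock 10
[2] DMA t2→A (2c) ∥ CU B:t1 (5c) ⇒ 5c, clock 15
[3] DMA t3→B (9c) ∥ CU A:t2 (5c) ⇒ 9c, clock 24
[4] DMA t4→A (5c) ∥ CU B:t3 (3c) ⇒ 5c, clock 29
[5] DMA t5→B (4c) ∥ CU A:t4 (8c) ⇒ 8c, clock 37
[6] DMA t6→A (8c) ∥ CU B:t5 (2c) ⇒ 8c, clock 45
[7] DMA t7→B (7c) ∥ CU A:t6 (3c) ⇒ 7c, clock 52
[8] DMA t8→A (3c) ∥ CU B:t7 (9c) ⇒ 9c, clock 61
[9] DMA idle ∥ CU A:t8 (6c) ⇒ 6c, clock 67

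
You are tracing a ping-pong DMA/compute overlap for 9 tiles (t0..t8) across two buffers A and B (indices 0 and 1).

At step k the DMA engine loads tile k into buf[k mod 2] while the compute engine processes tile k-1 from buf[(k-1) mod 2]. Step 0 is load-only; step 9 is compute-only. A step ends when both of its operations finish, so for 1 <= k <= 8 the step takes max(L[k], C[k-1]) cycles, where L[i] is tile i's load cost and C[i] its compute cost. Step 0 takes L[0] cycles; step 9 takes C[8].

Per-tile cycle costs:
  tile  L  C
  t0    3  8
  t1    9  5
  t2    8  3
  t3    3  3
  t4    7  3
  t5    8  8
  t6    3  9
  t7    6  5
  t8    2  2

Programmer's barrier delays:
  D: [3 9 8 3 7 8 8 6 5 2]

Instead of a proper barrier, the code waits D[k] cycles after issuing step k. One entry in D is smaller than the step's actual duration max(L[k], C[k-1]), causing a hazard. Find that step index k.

hazard at step 7

[0] required=L[0]=3=3 vs D=3 ok
[1] required=max(L[1]=9,C[0]=8)=9 vs D=9 ok
[2] required=max(L[2]=8,C[1]=5)=8 vs D=8 ok
[3] required=max(L[3]=3,C[2]=3)=3 vs D=3 ok
[4] required=max(L[4]=7,C[3]=3)=7 vs D=7 ok
[5] required=max(L[5]=8,C[4]=3)=8 vs D=8 ok
[6] required=max(L[6]=3,C[5]=8)=8 vs D=8 ok
[7] required=max(L[7]=6,C[6]=9)=9 vs D=6 SHORT
[8] required=max(L[8]=2,C[7]=5)=5 vs D=5 ok
[9] required=C[8]=2=2 vs D=2 ok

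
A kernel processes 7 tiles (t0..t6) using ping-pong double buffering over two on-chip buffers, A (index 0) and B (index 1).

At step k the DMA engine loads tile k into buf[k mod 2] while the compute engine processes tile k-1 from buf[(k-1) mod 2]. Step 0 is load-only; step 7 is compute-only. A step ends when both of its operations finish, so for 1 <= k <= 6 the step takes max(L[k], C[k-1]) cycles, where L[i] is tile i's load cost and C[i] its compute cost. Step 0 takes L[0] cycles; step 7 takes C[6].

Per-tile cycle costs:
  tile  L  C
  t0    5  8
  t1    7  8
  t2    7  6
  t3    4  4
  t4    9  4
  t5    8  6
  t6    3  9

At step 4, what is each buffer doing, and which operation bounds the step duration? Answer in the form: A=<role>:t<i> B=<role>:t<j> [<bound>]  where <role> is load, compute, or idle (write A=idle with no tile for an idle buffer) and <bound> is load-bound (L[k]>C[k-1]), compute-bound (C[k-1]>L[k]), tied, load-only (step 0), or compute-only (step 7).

step 4: A=load:t4 B=compute:t3 [load-bound]

k=0 load=t0/5c comp=- wait=5 total=5
k=1 load=t1/7c comp=t0/8c wait=8 total=13
k=2 load=t2/7c comp=t1/8c wait=8 total=21
k=3 load=t3/4c comp=t2/6c wait=6 total=27
k=4 load=t4/9c comp=t3/4c wait=9 total=36
k=5 load=t5/8c comp=t4/4c wait=8 total=44
k=6 load=t6/3c comp=t5/6c wait=6 total=50
k=7 load=- comp=t6/9c wait=9 total=59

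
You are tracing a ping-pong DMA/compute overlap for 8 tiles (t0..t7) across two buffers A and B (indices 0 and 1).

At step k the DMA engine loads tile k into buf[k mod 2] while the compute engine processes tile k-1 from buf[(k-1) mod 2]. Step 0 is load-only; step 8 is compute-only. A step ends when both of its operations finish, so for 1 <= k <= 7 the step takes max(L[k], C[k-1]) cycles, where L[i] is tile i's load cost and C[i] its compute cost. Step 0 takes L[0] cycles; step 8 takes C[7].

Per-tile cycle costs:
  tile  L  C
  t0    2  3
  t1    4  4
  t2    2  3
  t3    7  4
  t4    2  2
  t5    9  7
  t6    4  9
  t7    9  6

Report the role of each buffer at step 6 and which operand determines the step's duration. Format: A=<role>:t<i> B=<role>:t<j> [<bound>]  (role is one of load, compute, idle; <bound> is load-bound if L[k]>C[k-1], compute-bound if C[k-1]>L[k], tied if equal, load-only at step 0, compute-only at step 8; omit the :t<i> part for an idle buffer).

k=0 load=t0/2c comp=- wait=2 total=2
k=1 load=t1/4c comp=t0/3c wait=4 total=6
k=2 load=t2/2c comp=t1/4c wait=4 total=10
k=3 load=t3/7c comp=t2/3c wait=7 total=17
k=4 load=t4/2c comp=t3/4c wait=4 total=21
k=5 load=t5/9c comp=t4/2c wait=9 total=30
k=6 load=t6/4c comp=t5/7c wait=7 total=37
k=7 load=t7/9c comp=t6/9c wait=9 total=46
k=8 load=- comp=t7/6c wait=6 total=52

step 6: A=load:t6 B=compute:t5 [compute-bound]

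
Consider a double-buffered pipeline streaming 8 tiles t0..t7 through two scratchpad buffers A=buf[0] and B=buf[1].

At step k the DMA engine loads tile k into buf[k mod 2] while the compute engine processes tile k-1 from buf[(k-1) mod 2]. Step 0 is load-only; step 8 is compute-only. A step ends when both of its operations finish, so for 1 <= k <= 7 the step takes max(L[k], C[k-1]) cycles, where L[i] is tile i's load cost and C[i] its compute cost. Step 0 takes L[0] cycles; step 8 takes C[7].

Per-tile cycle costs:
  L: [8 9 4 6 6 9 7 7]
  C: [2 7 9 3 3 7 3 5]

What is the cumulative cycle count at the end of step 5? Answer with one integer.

  0. 8=8c; end=8; A:t0 B:-
  1. max(9,2)=9c; end=17; A:t0 B:t1
  2. max(4,7)=7c; end=24; A:t2 B:t1
  3. max(6,9)=9c; end=33; A:t2 B:t3
  4. max(6,3)=6c; end=39; A:t4 B:t3
  5. max(9,3)=9c; end=48; A:t4 B:t5
  6. max(7,7)=7c; end=55; A:t6 B:t5
  7. max(7,3)=7c; end=62; A:t6 B:t7
  8. 5=5c; end=67; A:t6 B:t7

end_cycle[5] = 48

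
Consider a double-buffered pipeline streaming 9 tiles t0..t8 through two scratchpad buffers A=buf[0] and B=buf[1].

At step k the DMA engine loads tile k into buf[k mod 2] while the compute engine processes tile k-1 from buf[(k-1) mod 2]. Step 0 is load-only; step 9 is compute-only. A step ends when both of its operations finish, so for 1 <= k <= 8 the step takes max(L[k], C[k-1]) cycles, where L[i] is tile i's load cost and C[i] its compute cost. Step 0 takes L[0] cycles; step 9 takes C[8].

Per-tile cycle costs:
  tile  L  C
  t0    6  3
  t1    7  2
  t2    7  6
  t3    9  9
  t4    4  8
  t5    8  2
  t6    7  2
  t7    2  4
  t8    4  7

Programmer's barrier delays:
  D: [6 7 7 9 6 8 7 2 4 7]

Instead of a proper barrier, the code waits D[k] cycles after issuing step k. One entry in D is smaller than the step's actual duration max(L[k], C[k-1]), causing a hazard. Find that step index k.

[0] required=L[0]=6=6 vs D=6 ok
[1] required=max(L[1]=7,C[0]=3)=7 vs D=7 ok
[2] required=max(L[2]=7,C[1]=2)=7 vs D=7 ok
[3] required=max(L[3]=9,C[2]=6)=9 vs D=9 ok
[4] required=max(L[4]=4,C[3]=9)=9 vs D=6 SHORT
[5] required=max(L[5]=8,C[4]=8)=8 vs D=8 ok
[6] required=max(L[6]=7,C[5]=2)=7 vs D=7 ok
[7] required=max(L[7]=2,C[6]=2)=2 vs D=2 ok
[8] required=max(L[8]=4,C[7]=4)=4 vs D=4 ok
[9] required=C[8]=7=7 vs D=7 ok

hazard at step 4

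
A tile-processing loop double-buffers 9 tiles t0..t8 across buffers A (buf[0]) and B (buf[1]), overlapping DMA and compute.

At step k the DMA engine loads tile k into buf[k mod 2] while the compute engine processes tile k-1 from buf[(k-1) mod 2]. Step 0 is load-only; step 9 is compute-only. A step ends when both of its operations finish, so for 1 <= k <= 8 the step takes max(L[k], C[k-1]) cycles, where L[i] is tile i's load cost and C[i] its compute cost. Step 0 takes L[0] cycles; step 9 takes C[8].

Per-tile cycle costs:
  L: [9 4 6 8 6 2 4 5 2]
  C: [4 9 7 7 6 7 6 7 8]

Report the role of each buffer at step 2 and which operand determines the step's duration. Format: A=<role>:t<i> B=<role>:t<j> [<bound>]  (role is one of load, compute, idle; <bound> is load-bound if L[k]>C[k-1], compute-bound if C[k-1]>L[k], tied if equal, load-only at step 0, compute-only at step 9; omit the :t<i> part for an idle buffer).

step 0: L[0]=9 → dur=9, Σ=9 | A=load:t0 B=idle [load-only]
step 1: L[1]=4 C[0]=4 → dur=4, Σ=13 | A=compute:t0 B=load:t1 [tied]
step 2: L[2]=6 C[1]=9 → dur=9, Σ=22 | A=load:t2 B=compute:t1 [compute-bound]
step 3: L[3]=8 C[2]=7 → dur=8, Σ=30 | A=compute:t2 B=load:t3 [load-bound]
step 4: L[4]=6 C[3]=7 → dur=7, Σ=37 | A=load:t4 B=compute:t3 [compute-bound]
step 5: L[5]=2 C[4]=6 → dur=6, Σ=43 | A=compute:t4 B=load:t5 [compute-bound]
step 6: L[6]=4 C[5]=7 → dur=7, Σ=50 | A=load:t6 B=compute:t5 [compute-bound]
step 7: L[7]=5 C[6]=6 → dur=6, Σ=56 | A=compute:t6 B=load:t7 [compute-bound]
step 8: L[8]=2 C[7]=7 → dur=7, Σ=63 | A=load:t8 B=compute:t7 [compute-bound]
step 9: C[8]=8 → dur=8, Σ=71 | A=compute:t8 B=idle [compute-only]

step 2: A=load:t2 B=compute:t1 [compute-bound]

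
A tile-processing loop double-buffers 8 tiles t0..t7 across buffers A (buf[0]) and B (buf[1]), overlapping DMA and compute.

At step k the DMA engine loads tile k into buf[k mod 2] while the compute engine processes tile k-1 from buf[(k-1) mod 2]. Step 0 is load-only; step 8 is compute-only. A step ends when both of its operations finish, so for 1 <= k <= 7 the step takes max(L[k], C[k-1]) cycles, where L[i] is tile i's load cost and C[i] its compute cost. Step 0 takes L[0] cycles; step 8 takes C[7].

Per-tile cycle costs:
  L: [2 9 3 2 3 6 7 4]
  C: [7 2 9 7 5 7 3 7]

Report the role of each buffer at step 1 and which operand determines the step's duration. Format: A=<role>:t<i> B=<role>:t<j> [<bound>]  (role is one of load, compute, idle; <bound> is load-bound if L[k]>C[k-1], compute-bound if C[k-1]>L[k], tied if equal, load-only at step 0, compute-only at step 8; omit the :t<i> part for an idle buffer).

[0] DMA t0→A (2c) ∥ CU idle ⇒ 2c, clock 2
[1] DMA t1→B (9c) ∥ CU A:t0 (7c) ⇒ 9c, clock 11
[2] DMA t2→A (3c) ∥ CU B:t1 (2c) ⇒ 3c, clock 14
[3] DMA t3→B (2c) ∥ CU A:t2 (9c) ⇒ 9c, clock 23
[4] DMA t4→A (3c) ∥ CU B:t3 (7c) ⇒ 7c, clock 30
[5] DMA t5→B (6c) ∥ CU A:t4 (5c) ⇒ 6c, clock 36
[6] DMA t6→A (7c) ∥ CU B:t5 (7c) ⇒ 7c, clock 43
[7] DMA t7→B (4c) ∥ CU A:t6 (3c) ⇒ 4c, clock 47
[8] DMA idle ∥ CU B:t7 (7c) ⇒ 7c, clock 54

step 1: A=compute:t0 B=load:t1 [load-bound]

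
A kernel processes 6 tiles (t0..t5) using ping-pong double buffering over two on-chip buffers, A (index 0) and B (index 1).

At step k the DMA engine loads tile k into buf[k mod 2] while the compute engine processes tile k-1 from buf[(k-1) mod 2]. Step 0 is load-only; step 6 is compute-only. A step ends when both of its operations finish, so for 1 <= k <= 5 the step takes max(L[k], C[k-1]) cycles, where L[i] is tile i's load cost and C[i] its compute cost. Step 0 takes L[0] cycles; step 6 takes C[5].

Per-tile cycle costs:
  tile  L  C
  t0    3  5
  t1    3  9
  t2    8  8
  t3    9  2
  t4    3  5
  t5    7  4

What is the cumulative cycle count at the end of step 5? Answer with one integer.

step 0: L[0]=3 → dur=3, Σ=3 | A=load:t0 B=idle [load-only]
step 1: L[1]=3 C[0]=5 → dur=5, Σ=8 | A=compute:t0 B=load:t1 [compute-bound]
step 2: L[2]=8 C[1]=9 → dur=9, Σ=17 | A=load:t2 B=compute:t1 [compute-bound]
step 3: L[3]=9 C[2]=8 → dur=9, Σ=26 | A=compute:t2 B=load:t3 [load-bound]
step 4: L[4]=3 C[3]=2 → dur=3, Σ=29 | A=load:t4 B=compute:t3 [load-bound]
step 5: L[5]=7 C[4]=5 → dur=7, Σ=36 | A=compute:t4 B=load:t5 [load-bound]
step 6: C[5]=4 → dur=4, Σ=40 | A=idle B=compute:t5 [compute-only]

end_cycle[5] = 36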